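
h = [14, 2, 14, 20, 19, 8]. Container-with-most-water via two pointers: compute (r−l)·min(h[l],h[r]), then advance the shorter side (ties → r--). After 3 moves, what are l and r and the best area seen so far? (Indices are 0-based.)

[0,5] min(14,8)*5=40 best=40 * → r--
[0,4] min(14,19)*4=56 best=56 * → l++
[1,4] min(2,19)*3=6 best=56 → l++

l=2, r=4, best area=56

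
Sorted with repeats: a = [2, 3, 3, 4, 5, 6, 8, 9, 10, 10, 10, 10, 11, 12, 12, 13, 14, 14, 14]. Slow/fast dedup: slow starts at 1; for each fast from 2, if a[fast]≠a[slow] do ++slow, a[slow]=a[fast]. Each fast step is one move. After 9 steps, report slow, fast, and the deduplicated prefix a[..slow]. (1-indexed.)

slow=1 fast=2: a[fast]=3≠a[slow]=2 write a[2]=3, slow++,fast++
slow=2 fast=3: a[fast]=3=a[slow] dup, fast++
slow=2 fast=4: a[fast]=4≠a[slow]=3 write a[3]=4, slow++,fast++
slow=3 fast=5: a[fast]=5≠a[slow]=4 write a[4]=5, slow++,fast++
slow=4 fast=6: a[fast]=6≠a[slow]=5 write a[5]=6, slow++,fast++
slow=5 fast=7: a[fast]=8≠a[slow]=6 write a[6]=8, slow++,fast++
slow=6 fast=8: a[fast]=9≠a[slow]=8 write a[7]=9, slow++,fast++
slow=7 fast=9: a[fast]=10≠a[slow]=9 write a[8]=10, slow++,fast++
slow=8 fast=10: a[fast]=10=a[slow] dup, fast++

slow=8, fast=11, prefix=[2, 3, 4, 5, 6, 8, 9, 10]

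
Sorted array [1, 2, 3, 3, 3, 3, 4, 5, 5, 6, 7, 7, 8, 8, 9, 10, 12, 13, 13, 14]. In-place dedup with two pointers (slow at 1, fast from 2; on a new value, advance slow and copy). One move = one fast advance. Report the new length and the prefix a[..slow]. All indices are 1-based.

length 13; prefix = [1, 2, 3, 4, 5, 6, 7, 8, 9, 10, 12, 13, 14]

(s=1,f=2) a[fast]=2≠a[slow]=1 write a[2]=2 → slow++,fast++
(s=2,f=3) a[fast]=3≠a[slow]=2 write a[3]=3 → slow++,fast++
(s=3,f=4) a[fast]=3=a[slow] dup → fast++
(s=3,f=5) a[fast]=3=a[slow] dup → fast++
(s=3,f=6) a[fast]=3=a[slow] dup → fast++
(s=3,f=7) a[fast]=4≠a[slow]=3 write a[4]=4 → slow++,fast++
(s=4,f=8) a[fast]=5≠a[slow]=4 write a[5]=5 → slow++,fast++
(s=5,f=9) a[fast]=5=a[slow] dup → fast++
(s=5,f=10) a[fast]=6≠a[slow]=5 write a[6]=6 → slow++,fast++
(s=6,f=11) a[fast]=7≠a[slow]=6 write a[7]=7 → slow++,fast++
(s=7,f=12) a[fast]=7=a[slow] dup → fast++
(s=7,f=13) a[fast]=8≠a[slow]=7 write a[8]=8 → slow++,fast++
(s=8,f=14) a[fast]=8=a[slow] dup → fast++
(s=8,f=15) a[fast]=9≠a[slow]=8 write a[9]=9 → slow++,fast++
(s=9,f=16) a[fast]=10≠a[slow]=9 write a[10]=10 → slow++,fast++
(s=10,f=17) a[fast]=12≠a[slow]=10 write a[11]=12 → slow++,fast++
(s=11,f=18) a[fast]=13≠a[slow]=12 write a[12]=13 → slow++,fast++
(s=12,f=19) a[fast]=13=a[slow] dup → fast++
(s=12,f=20) a[fast]=14≠a[slow]=13 write a[13]=14 → slow++,fast++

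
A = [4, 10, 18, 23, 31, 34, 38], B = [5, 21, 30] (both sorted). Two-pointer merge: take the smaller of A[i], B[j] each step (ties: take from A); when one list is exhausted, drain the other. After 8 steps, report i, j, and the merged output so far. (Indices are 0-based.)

i=0 j=0: A[i]=4<=B[j]=5 take 4, i++
i=1 j=0: A[i]=10>B[j]=5 take 5, j++
i=1 j=1: A[i]=10<=B[j]=21 take 10, i++
i=2 j=1: A[i]=18<=B[j]=21 take 18, i++
i=3 j=1: A[i]=23>B[j]=21 take 21, j++
i=3 j=2: A[i]=23<=B[j]=30 take 23, i++
i=4 j=2: A[i]=31>B[j]=30 take 30, j++
i=4 j=3: B done, take A[i]=31, i++

i=5, j=3, merged so far=[4, 5, 10, 18, 21, 23, 30, 31]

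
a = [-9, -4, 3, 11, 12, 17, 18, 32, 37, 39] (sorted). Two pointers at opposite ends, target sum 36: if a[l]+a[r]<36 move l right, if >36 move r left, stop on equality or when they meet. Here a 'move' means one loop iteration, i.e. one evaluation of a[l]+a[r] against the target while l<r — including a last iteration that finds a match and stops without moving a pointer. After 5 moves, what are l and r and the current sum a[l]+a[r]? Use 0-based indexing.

[0,9] -9+39=30 <36 → l++
[1,9] -4+39=35 <36 → l++
[2,9] 3+39=42 >36 → r--
[2,8] 3+37=40 >36 → r--
[2,7] 3+32=35 <36 → l++

l=3, r=7, sum=43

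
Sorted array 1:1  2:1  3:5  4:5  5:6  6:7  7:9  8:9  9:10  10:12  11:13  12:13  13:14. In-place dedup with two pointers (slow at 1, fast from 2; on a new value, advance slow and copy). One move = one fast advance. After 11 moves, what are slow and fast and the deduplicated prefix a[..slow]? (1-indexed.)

slow=8, fast=13, prefix=[1, 5, 6, 7, 9, 10, 12, 13]

slow=1 fast=2: a[fast]=1=a[slow] dup, fast++
slow=1 fast=3: a[fast]=5≠a[slow]=1 write a[2]=5, slow++,fast++
slow=2 fast=4: a[fast]=5=a[slow] dup, fast++
slow=2 fast=5: a[fast]=6≠a[slow]=5 write a[3]=6, slow++,fast++
slow=3 fast=6: a[fast]=7≠a[slow]=6 write a[4]=7, slow++,fast++
slow=4 fast=7: a[fast]=9≠a[slow]=7 write a[5]=9, slow++,fast++
slow=5 fast=8: a[fast]=9=a[slow] dup, fast++
slow=5 fast=9: a[fast]=10≠a[slow]=9 write a[6]=10, slow++,fast++
slow=6 fast=10: a[fast]=12≠a[slow]=10 write a[7]=12, slow++,fast++
slow=7 fast=11: a[fast]=13≠a[slow]=12 write a[8]=13, slow++,fast++
slow=8 fast=12: a[fast]=13=a[slow] dup, fast++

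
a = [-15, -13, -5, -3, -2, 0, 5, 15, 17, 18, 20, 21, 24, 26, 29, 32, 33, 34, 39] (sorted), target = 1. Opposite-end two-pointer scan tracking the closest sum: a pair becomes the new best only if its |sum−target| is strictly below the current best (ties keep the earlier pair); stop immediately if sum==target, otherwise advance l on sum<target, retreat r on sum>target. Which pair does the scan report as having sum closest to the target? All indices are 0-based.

pair (-15, 17) with sum 2 (|Δ|=1)

l=0 r=18: -15+39=24 d=23 *, r--
l=0 r=17: -15+34=19 d=18 *, r--
l=0 r=16: -15+33=18 d=17 *, r--
l=0 r=15: -15+32=17 d=16 *, r--
l=0 r=14: -15+29=14 d=13 *, r--
l=0 r=13: -15+26=11 d=10 *, r--
l=0 r=12: -15+24=9 d=8 *, r--
l=0 r=11: -15+21=6 d=5 *, r--
l=0 r=10: -15+20=5 d=4 *, r--
l=0 r=9: -15+18=3 d=2 *, r--
l=0 r=8: -15+17=2 d=1 *, r--
l=0 r=7: -15+15=0 d=1, l++
l=1 r=7: -13+15=2 d=1, r--
l=1 r=6: -13+5=-8 d=9, l++
l=2 r=6: -5+5=0 d=1, l++
l=3 r=6: -3+5=2 d=1, r--
l=3 r=5: -3+0=-3 d=4, l++
l=4 r=5: -2+0=-2 d=3, l++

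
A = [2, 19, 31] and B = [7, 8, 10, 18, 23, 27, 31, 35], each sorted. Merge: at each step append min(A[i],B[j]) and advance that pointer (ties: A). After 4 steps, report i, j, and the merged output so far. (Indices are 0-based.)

i=1, j=3, merged so far=[2, 7, 8, 10]

i=0 j=0: A[i]=2<=B[j]=7 take 2, i++
i=1 j=0: A[i]=19>B[j]=7 take 7, j++
i=1 j=1: A[i]=19>B[j]=8 take 8, j++
i=1 j=2: A[i]=19>B[j]=10 take 10, j++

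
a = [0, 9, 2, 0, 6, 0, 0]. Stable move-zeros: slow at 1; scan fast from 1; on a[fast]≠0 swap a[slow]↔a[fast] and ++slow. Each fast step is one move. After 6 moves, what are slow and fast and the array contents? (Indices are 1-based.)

slow=1 fast=1: a[fast]=0, fast++
slow=1 fast=2: a[fast]=9≠0 swap→a[1]=9, slow++,fast++
slow=2 fast=3: a[fast]=2≠0 swap→a[2]=2, slow++,fast++
slow=3 fast=4: a[fast]=0, fast++
slow=3 fast=5: a[fast]=6≠0 swap→a[3]=6, slow++,fast++
slow=4 fast=6: a[fast]=0, fast++

slow=4, fast=7, a=[9, 2, 6, 0, 0, 0, 0]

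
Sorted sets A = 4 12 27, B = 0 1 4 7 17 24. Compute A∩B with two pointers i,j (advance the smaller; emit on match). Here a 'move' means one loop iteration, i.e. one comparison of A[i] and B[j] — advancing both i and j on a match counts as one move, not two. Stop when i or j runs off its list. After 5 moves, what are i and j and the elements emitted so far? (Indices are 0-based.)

i=0 j=0: 4>0, j++
i=0 j=1: 4>1, j++
i=0 j=2: 4==4 emit, i++,j++
i=1 j=3: 12>7, j++
i=1 j=4: 12<17, i++

i=2, j=4, emitted=[4]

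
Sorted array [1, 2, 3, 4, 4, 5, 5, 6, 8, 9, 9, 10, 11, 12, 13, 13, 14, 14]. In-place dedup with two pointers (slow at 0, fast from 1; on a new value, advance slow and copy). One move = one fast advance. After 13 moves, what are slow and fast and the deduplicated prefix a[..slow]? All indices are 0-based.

slow=10, fast=14, prefix=[1, 2, 3, 4, 5, 6, 8, 9, 10, 11, 12]

(s=0,f=1) a[fast]=2≠a[slow]=1 write a[1]=2 → slow++,fast++
(s=1,f=2) a[fast]=3≠a[slow]=2 write a[2]=3 → slow++,fast++
(s=2,f=3) a[fast]=4≠a[slow]=3 write a[3]=4 → slow++,fast++
(s=3,f=4) a[fast]=4=a[slow] dup → fast++
(s=3,f=5) a[fast]=5≠a[slow]=4 write a[4]=5 → slow++,fast++
(s=4,f=6) a[fast]=5=a[slow] dup → fast++
(s=4,f=7) a[fast]=6≠a[slow]=5 write a[5]=6 → slow++,fast++
(s=5,f=8) a[fast]=8≠a[slow]=6 write a[6]=8 → slow++,fast++
(s=6,f=9) a[fast]=9≠a[slow]=8 write a[7]=9 → slow++,fast++
(s=7,f=10) a[fast]=9=a[slow] dup → fast++
(s=7,f=11) a[fast]=10≠a[slow]=9 write a[8]=10 → slow++,fast++
(s=8,f=12) a[fast]=11≠a[slow]=10 write a[9]=11 → slow++,fast++
(s=9,f=13) a[fast]=12≠a[slow]=11 write a[10]=12 → slow++,fast++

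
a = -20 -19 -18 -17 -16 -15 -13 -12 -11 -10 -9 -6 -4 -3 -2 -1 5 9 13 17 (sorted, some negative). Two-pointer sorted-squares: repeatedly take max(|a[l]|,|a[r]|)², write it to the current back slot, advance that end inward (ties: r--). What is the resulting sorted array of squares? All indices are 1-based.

[1, 4, 9, 16, 25, 36, 81, 81, 100, 121, 144, 169, 169, 225, 256, 289, 289, 324, 361, 400]

l=1 r=20: |-20|>|17| out[20]=400, l++
l=2 r=20: |-19|>|17| out[19]=361, l++
l=3 r=20: |-18|>|17| out[18]=324, l++
l=4 r=20: |-17|<=|17| out[17]=289, r--
l=4 r=19: |-17|>|13| out[16]=289, l++
l=5 r=19: |-16|>|13| out[15]=256, l++
l=6 r=19: |-15|>|13| out[14]=225, l++
l=7 r=19: |-13|<=|13| out[13]=169, r--
l=7 r=18: |-13|>|9| out[12]=169, l++
l=8 r=18: |-12|>|9| out[11]=144, l++
l=9 r=18: |-11|>|9| out[10]=121, l++
l=10 r=18: |-10|>|9| out[9]=100, l++
l=11 r=18: |-9|<=|9| out[8]=81, r--
l=11 r=17: |-9|>|5| out[7]=81, l++
l=12 r=17: |-6|>|5| out[6]=36, l++
l=13 r=17: |-4|<=|5| out[5]=25, r--
l=13 r=16: |-4|>|-1| out[4]=16, l++
l=14 r=16: |-3|>|-1| out[3]=9, l++
l=15 r=16: |-2|>|-1| out[2]=4, l++
l=16 r=16: |-1|<=|-1| out[1]=1, r--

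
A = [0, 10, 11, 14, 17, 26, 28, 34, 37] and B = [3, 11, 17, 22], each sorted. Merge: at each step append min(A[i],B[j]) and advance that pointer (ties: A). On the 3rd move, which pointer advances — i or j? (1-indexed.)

i=1 j=1: A[i]=0<=B[j]=3 take 0, i++
i=2 j=1: A[i]=10>B[j]=3 take 3, j++
i=2 j=2: A[i]=10<=B[j]=11 take 10, i++

i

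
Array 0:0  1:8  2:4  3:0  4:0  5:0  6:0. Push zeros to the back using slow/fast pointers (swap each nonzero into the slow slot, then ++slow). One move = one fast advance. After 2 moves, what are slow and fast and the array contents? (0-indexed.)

slow=1, fast=2, a=[8, 0, 4, 0, 0, 0, 0]

slow=0 fast=0: a[fast]=0, fast++
slow=0 fast=1: a[fast]=8≠0 swap→a[0]=8, slow++,fast++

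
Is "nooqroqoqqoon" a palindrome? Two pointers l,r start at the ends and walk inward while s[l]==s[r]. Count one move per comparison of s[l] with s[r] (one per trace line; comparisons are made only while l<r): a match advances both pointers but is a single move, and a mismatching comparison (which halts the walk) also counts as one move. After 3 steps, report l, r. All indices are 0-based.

l=3, r=9

l=0 r=12: 'n'=='n', l++,r--
l=1 r=11: 'o'=='o', l++,r--
l=2 r=10: 'o'=='o', l++,r--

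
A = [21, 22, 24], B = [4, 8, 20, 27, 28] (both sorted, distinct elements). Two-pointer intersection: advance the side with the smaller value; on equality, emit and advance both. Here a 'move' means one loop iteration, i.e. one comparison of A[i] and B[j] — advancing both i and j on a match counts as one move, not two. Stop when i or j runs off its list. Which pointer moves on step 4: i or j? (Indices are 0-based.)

i=0 j=0: 21>4, j++
i=0 j=1: 21>8, j++
i=0 j=2: 21>20, j++
i=0 j=3: 21<27, i++

i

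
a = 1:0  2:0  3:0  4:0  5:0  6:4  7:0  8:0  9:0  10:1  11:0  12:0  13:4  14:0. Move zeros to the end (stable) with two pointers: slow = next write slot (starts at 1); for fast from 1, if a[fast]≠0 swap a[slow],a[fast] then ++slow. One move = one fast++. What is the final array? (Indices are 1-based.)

(s=1,f=1) a[fast]=0 → fast++
(s=1,f=2) a[fast]=0 → fast++
(s=1,f=3) a[fast]=0 → fast++
(s=1,f=4) a[fast]=0 → fast++
(s=1,f=5) a[fast]=0 → fast++
(s=1,f=6) a[fast]=4≠0 swap→a[1]=4 → slow++,fast++
(s=2,f=7) a[fast]=0 → fast++
(s=2,f=8) a[fast]=0 → fast++
(s=2,f=9) a[fast]=0 → fast++
(s=2,f=10) a[fast]=1≠0 swap→a[2]=1 → slow++,fast++
(s=3,f=11) a[fast]=0 → fast++
(s=3,f=12) a[fast]=0 → fast++
(s=3,f=13) a[fast]=4≠0 swap→a[3]=4 → slow++,fast++
(s=4,f=14) a[fast]=0 → fast++

[4, 1, 4, 0, 0, 0, 0, 0, 0, 0, 0, 0, 0, 0]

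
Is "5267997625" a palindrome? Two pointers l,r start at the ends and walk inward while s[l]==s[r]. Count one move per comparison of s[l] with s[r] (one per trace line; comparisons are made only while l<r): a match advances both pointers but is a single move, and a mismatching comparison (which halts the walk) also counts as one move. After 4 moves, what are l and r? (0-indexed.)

l=4, r=5

[0,9] '5'=='5' → l++,r--
[1,8] '2'=='2' → l++,r--
[2,7] '6'=='6' → l++,r--
[3,6] '7'=='7' → l++,r--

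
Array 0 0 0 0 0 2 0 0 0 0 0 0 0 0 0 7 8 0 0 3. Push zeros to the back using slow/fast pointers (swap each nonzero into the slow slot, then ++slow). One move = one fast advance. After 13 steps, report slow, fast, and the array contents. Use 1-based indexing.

(s=1,f=1) a[fast]=0 → fast++
(s=1,f=2) a[fast]=0 → fast++
(s=1,f=3) a[fast]=0 → fast++
(s=1,f=4) a[fast]=0 → fast++
(s=1,f=5) a[fast]=0 → fast++
(s=1,f=6) a[fast]=2≠0 swap→a[1]=2 → slow++,fast++
(s=2,f=7) a[fast]=0 → fast++
(s=2,f=8) a[fast]=0 → fast++
(s=2,f=9) a[fast]=0 → fast++
(s=2,f=10) a[fast]=0 → fast++
(s=2,f=11) a[fast]=0 → fast++
(s=2,f=12) a[fast]=0 → fast++
(s=2,f=13) a[fast]=0 → fast++

slow=2, fast=14, a=[2, 0, 0, 0, 0, 0, 0, 0, 0, 0, 0, 0, 0, 0, 0, 7, 8, 0, 0, 3]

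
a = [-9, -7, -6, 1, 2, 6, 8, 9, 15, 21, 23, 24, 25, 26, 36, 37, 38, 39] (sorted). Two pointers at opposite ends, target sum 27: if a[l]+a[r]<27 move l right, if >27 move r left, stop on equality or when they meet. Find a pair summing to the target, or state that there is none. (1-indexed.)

[1,18] -9+39=30 >27 → r--
[1,17] -9+38=29 >27 → r--
[1,16] -9+37=28 >27 → r--
[1,15] -9+36=27 → found

(-9, 36)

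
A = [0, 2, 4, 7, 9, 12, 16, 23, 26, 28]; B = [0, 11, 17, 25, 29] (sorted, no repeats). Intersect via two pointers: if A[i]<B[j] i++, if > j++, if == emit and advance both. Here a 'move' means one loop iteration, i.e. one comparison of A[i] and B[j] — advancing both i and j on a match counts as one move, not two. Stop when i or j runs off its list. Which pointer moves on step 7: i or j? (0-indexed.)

i=0 j=0: 0==0 emit, i++,j++
i=1 j=1: 2<11, i++
i=2 j=1: 4<11, i++
i=3 j=1: 7<11, i++
i=4 j=1: 9<11, i++
i=5 j=1: 12>11, j++
i=5 j=2: 12<17, i++

i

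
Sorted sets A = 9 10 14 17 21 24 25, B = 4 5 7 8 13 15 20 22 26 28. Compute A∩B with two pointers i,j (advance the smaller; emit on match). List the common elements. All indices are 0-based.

[i=0,j=0] 9>4 → j++
[i=0,j=1] 9>5 → j++
[i=0,j=2] 9>7 → j++
[i=0,j=3] 9>8 → j++
[i=0,j=4] 9<13 → i++
[i=1,j=4] 10<13 → i++
[i=2,j=4] 14>13 → j++
[i=2,j=5] 14<15 → i++
[i=3,j=5] 17>15 → j++
[i=3,j=6] 17<20 → i++
[i=4,j=6] 21>20 → j++
[i=4,j=7] 21<22 → i++
[i=5,j=7] 24>22 → j++
[i=5,j=8] 24<26 → i++
[i=6,j=8] 25<26 → i++

intersection = []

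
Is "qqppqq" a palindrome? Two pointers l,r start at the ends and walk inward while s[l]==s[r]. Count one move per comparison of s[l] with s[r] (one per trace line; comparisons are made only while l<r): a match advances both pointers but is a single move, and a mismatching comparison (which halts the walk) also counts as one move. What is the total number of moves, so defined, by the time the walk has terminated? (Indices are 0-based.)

3 moves

l=0 r=5: 'q'=='q', l++,r--
l=1 r=4: 'q'=='q', l++,r--
l=2 r=3: 'p'=='p', l++,r--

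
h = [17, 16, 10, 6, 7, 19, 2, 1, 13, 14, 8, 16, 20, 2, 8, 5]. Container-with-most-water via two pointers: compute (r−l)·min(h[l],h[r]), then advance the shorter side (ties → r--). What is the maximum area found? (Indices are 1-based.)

max area = 204

l=1 r=16: min(17,5)*15=75 best=75 *, r--
l=1 r=15: min(17,8)*14=112 best=112 *, r--
l=1 r=14: min(17,2)*13=26 best=112, r--
l=1 r=13: min(17,20)*12=204 best=204 *, l++
l=2 r=13: min(16,20)*11=176 best=204, l++
l=3 r=13: min(10,20)*10=100 best=204, l++
l=4 r=13: min(6,20)*9=54 best=204, l++
l=5 r=13: min(7,20)*8=56 best=204, l++
l=6 r=13: min(19,20)*7=133 best=204, l++
l=7 r=13: min(2,20)*6=12 best=204, l++
l=8 r=13: min(1,20)*5=5 best=204, l++
l=9 r=13: min(13,20)*4=52 best=204, l++
l=10 r=13: min(14,20)*3=42 best=204, l++
l=11 r=13: min(8,20)*2=16 best=204, l++
l=12 r=13: min(16,20)*1=16 best=204, l++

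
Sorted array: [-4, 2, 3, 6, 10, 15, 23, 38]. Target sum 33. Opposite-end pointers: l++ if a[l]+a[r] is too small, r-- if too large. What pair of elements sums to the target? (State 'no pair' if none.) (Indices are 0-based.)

(10, 23)

[0,7] -4+38=34 >33 → r--
[0,6] -4+23=19 <33 → l++
[1,6] 2+23=25 <33 → l++
[2,6] 3+23=26 <33 → l++
[3,6] 6+23=29 <33 → l++
[4,6] 10+23=33 → found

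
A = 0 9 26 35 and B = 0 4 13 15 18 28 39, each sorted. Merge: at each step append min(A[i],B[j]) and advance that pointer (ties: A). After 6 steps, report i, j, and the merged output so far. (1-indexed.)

i=3, j=5, merged so far=[0, 0, 4, 9, 13, 15]

i=1 j=1: A[i]=0<=B[j]=0 take 0, i++
i=2 j=1: A[i]=9>B[j]=0 take 0, j++
i=2 j=2: A[i]=9>B[j]=4 take 4, j++
i=2 j=3: A[i]=9<=B[j]=13 take 9, i++
i=3 j=3: A[i]=26>B[j]=13 take 13, j++
i=3 j=4: A[i]=26>B[j]=15 take 15, j++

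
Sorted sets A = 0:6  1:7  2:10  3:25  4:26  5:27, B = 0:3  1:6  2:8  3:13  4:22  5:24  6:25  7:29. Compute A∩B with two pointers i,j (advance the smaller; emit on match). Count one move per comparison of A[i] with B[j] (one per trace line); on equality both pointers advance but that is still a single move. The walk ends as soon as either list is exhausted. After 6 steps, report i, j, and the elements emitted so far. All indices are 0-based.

i=3, j=4, emitted=[6]

i=0 j=0: 6>3, j++
i=0 j=1: 6==6 emit, i++,j++
i=1 j=2: 7<8, i++
i=2 j=2: 10>8, j++
i=2 j=3: 10<13, i++
i=3 j=3: 25>13, j++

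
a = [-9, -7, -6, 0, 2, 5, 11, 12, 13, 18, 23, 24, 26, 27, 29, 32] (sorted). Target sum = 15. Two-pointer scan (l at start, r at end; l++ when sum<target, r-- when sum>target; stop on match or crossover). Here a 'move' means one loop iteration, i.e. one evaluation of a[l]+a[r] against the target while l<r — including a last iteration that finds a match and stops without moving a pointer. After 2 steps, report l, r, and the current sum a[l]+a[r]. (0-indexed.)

l=0, r=13, sum=18

[0,15] -9+32=23 >15 → r--
[0,14] -9+29=20 >15 → r--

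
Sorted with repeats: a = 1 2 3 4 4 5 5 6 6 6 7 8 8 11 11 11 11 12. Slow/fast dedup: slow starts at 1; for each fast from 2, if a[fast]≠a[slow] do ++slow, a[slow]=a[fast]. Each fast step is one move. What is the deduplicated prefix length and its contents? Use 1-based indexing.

length 10; prefix = [1, 2, 3, 4, 5, 6, 7, 8, 11, 12]

slow=1 fast=2: a[fast]=2≠a[slow]=1 write a[2]=2, slow++,fast++
slow=2 fast=3: a[fast]=3≠a[slow]=2 write a[3]=3, slow++,fast++
slow=3 fast=4: a[fast]=4≠a[slow]=3 write a[4]=4, slow++,fast++
slow=4 fast=5: a[fast]=4=a[slow] dup, fast++
slow=4 fast=6: a[fast]=5≠a[slow]=4 write a[5]=5, slow++,fast++
slow=5 fast=7: a[fast]=5=a[slow] dup, fast++
slow=5 fast=8: a[fast]=6≠a[slow]=5 write a[6]=6, slow++,fast++
slow=6 fast=9: a[fast]=6=a[slow] dup, fast++
slow=6 fast=10: a[fast]=6=a[slow] dup, fast++
slow=6 fast=11: a[fast]=7≠a[slow]=6 write a[7]=7, slow++,fast++
slow=7 fast=12: a[fast]=8≠a[slow]=7 write a[8]=8, slow++,fast++
slow=8 fast=13: a[fast]=8=a[slow] dup, fast++
slow=8 fast=14: a[fast]=11≠a[slow]=8 write a[9]=11, slow++,fast++
slow=9 fast=15: a[fast]=11=a[slow] dup, fast++
slow=9 fast=16: a[fast]=11=a[slow] dup, fast++
slow=9 fast=17: a[fast]=11=a[slow] dup, fast++
slow=9 fast=18: a[fast]=12≠a[slow]=11 write a[10]=12, slow++,fast++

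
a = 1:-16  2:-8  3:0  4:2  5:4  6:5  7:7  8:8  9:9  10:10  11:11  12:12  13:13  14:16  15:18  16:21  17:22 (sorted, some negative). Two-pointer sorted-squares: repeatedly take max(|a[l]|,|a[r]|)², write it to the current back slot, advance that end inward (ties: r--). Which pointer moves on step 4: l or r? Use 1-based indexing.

[1,17] |-16|<=|22| out[17]=484 → r--
[1,16] |-16|<=|21| out[16]=441 → r--
[1,15] |-16|<=|18| out[15]=324 → r--
[1,14] |-16|<=|16| out[14]=256 → r--

r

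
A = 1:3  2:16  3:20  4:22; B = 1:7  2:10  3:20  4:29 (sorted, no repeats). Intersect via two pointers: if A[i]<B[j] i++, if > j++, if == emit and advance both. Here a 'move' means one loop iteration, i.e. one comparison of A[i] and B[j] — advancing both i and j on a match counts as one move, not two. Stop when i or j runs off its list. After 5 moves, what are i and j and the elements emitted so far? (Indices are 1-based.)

i=1 j=1: 3<7, i++
i=2 j=1: 16>7, j++
i=2 j=2: 16>10, j++
i=2 j=3: 16<20, i++
i=3 j=3: 20==20 emit, i++,j++

i=4, j=4, emitted=[20]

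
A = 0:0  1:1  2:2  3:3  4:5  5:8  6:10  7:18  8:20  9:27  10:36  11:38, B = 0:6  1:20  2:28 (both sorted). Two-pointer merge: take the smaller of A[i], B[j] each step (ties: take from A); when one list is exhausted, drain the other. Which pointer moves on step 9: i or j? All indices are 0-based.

i

[i=0,j=0] A[i]=0<=B[j]=6 take 0 → i++
[i=1,j=0] A[i]=1<=B[j]=6 take 1 → i++
[i=2,j=0] A[i]=2<=B[j]=6 take 2 → i++
[i=3,j=0] A[i]=3<=B[j]=6 take 3 → i++
[i=4,j=0] A[i]=5<=B[j]=6 take 5 → i++
[i=5,j=0] A[i]=8>B[j]=6 take 6 → j++
[i=5,j=1] A[i]=8<=B[j]=20 take 8 → i++
[i=6,j=1] A[i]=10<=B[j]=20 take 10 → i++
[i=7,j=1] A[i]=18<=B[j]=20 take 18 → i++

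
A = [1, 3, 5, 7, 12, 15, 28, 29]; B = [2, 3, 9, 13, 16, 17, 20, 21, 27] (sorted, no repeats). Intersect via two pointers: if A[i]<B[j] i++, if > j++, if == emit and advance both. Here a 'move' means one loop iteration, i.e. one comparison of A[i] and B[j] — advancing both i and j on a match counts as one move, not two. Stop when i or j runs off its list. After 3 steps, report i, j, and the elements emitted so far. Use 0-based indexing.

i=2, j=2, emitted=[3]

i=0 j=0: 1<2, i++
i=1 j=0: 3>2, j++
i=1 j=1: 3==3 emit, i++,j++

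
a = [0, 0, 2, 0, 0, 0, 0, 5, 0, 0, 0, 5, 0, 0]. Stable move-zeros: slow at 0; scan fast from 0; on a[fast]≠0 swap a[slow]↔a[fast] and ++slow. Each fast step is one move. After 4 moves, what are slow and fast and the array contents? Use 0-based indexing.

(s=0,f=0) a[fast]=0 → fast++
(s=0,f=1) a[fast]=0 → fast++
(s=0,f=2) a[fast]=2≠0 swap→a[0]=2 → slow++,fast++
(s=1,f=3) a[fast]=0 → fast++

slow=1, fast=4, a=[2, 0, 0, 0, 0, 0, 0, 5, 0, 0, 0, 5, 0, 0]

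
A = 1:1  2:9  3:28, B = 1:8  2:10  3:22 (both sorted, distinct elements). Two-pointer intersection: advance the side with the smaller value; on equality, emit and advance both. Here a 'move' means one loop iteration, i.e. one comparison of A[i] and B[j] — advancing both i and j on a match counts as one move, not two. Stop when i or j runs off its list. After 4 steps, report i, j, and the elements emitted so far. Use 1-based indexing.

i=1 j=1: 1<8, i++
i=2 j=1: 9>8, j++
i=2 j=2: 9<10, i++
i=3 j=2: 28>10, j++

i=3, j=3, emitted=[]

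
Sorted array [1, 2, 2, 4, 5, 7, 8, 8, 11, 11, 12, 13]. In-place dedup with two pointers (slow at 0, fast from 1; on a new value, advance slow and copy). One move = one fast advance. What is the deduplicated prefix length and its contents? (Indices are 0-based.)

slow=0 fast=1: a[fast]=2≠a[slow]=1 write a[1]=2, slow++,fast++
slow=1 fast=2: a[fast]=2=a[slow] dup, fast++
slow=1 fast=3: a[fast]=4≠a[slow]=2 write a[2]=4, slow++,fast++
slow=2 fast=4: a[fast]=5≠a[slow]=4 write a[3]=5, slow++,fast++
slow=3 fast=5: a[fast]=7≠a[slow]=5 write a[4]=7, slow++,fast++
slow=4 fast=6: a[fast]=8≠a[slow]=7 write a[5]=8, slow++,fast++
slow=5 fast=7: a[fast]=8=a[slow] dup, fast++
slow=5 fast=8: a[fast]=11≠a[slow]=8 write a[6]=11, slow++,fast++
slow=6 fast=9: a[fast]=11=a[slow] dup, fast++
slow=6 fast=10: a[fast]=12≠a[slow]=11 write a[7]=12, slow++,fast++
slow=7 fast=11: a[fast]=13≠a[slow]=12 write a[8]=13, slow++,fast++

length 9; prefix = [1, 2, 4, 5, 7, 8, 11, 12, 13]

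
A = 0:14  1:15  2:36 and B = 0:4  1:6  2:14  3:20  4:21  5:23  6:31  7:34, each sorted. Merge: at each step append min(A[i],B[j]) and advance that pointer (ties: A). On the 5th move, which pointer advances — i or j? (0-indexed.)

i

i=0 j=0: A[i]=14>B[j]=4 take 4, j++
i=0 j=1: A[i]=14>B[j]=6 take 6, j++
i=0 j=2: A[i]=14<=B[j]=14 take 14, i++
i=1 j=2: A[i]=15>B[j]=14 take 14, j++
i=1 j=3: A[i]=15<=B[j]=20 take 15, i++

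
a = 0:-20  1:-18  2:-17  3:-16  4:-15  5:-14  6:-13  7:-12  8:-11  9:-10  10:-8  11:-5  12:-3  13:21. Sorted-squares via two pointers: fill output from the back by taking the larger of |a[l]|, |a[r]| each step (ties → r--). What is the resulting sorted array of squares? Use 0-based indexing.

l=0 r=13: |-20|<=|21| out[13]=441, r--
l=0 r=12: |-20|>|-3| out[12]=400, l++
l=1 r=12: |-18|>|-3| out[11]=324, l++
l=2 r=12: |-17|>|-3| out[10]=289, l++
l=3 r=12: |-16|>|-3| out[9]=256, l++
l=4 r=12: |-15|>|-3| out[8]=225, l++
l=5 r=12: |-14|>|-3| out[7]=196, l++
l=6 r=12: |-13|>|-3| out[6]=169, l++
l=7 r=12: |-12|>|-3| out[5]=144, l++
l=8 r=12: |-11|>|-3| out[4]=121, l++
l=9 r=12: |-10|>|-3| out[3]=100, l++
l=10 r=12: |-8|>|-3| out[2]=64, l++
l=11 r=12: |-5|>|-3| out[1]=25, l++
l=12 r=12: |-3|<=|-3| out[0]=9, r--

[9, 25, 64, 100, 121, 144, 169, 196, 225, 256, 289, 324, 400, 441]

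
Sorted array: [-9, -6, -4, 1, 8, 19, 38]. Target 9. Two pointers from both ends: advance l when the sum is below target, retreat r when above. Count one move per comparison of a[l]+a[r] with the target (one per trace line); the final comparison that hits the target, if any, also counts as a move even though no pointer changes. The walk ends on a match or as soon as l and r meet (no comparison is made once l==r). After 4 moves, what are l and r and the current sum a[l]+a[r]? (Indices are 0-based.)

[0,6] -9+38=29 >9 → r--
[0,5] -9+19=10 >9 → r--
[0,4] -9+8=-1 <9 → l++
[1,4] -6+8=2 <9 → l++

l=2, r=4, sum=4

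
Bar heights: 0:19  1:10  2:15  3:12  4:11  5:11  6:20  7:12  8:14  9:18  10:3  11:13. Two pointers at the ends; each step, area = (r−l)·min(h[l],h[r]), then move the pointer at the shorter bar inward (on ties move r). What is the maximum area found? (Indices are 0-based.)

l=0 r=11: min(19,13)*11=143 best=143 *, r--
l=0 r=10: min(19,3)*10=30 best=143, r--
l=0 r=9: min(19,18)*9=162 best=162 *, r--
l=0 r=8: min(19,14)*8=112 best=162, r--
l=0 r=7: min(19,12)*7=84 best=162, r--
l=0 r=6: min(19,20)*6=114 best=162, l++
l=1 r=6: min(10,20)*5=50 best=162, l++
l=2 r=6: min(15,20)*4=60 best=162, l++
l=3 r=6: min(12,20)*3=36 best=162, l++
l=4 r=6: min(11,20)*2=22 best=162, l++
l=5 r=6: min(11,20)*1=11 best=162, l++

max area = 162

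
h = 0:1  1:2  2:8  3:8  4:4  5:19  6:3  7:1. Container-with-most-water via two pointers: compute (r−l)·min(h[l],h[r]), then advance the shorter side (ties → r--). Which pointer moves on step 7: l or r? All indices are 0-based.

l

[0,7] min(1,1)*7=7 best=7 * → r--
[0,6] min(1,3)*6=6 best=7 → l++
[1,6] min(2,3)*5=10 best=10 * → l++
[2,6] min(8,3)*4=12 best=12 * → r--
[2,5] min(8,19)*3=24 best=24 * → l++
[3,5] min(8,19)*2=16 best=24 → l++
[4,5] min(4,19)*1=4 best=24 → l++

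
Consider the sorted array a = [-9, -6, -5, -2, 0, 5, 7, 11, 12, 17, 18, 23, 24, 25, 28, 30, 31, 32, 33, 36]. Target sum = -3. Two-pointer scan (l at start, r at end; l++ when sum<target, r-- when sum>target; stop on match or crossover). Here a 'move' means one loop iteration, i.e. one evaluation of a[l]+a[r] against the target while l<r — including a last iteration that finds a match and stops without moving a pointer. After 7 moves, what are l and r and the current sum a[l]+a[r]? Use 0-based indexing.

l=0 r=19: -9+36=27 >-3, r--
l=0 r=18: -9+33=24 >-3, r--
l=0 r=17: -9+32=23 >-3, r--
l=0 r=16: -9+31=22 >-3, r--
l=0 r=15: -9+30=21 >-3, r--
l=0 r=14: -9+28=19 >-3, r--
l=0 r=13: -9+25=16 >-3, r--

l=0, r=12, sum=15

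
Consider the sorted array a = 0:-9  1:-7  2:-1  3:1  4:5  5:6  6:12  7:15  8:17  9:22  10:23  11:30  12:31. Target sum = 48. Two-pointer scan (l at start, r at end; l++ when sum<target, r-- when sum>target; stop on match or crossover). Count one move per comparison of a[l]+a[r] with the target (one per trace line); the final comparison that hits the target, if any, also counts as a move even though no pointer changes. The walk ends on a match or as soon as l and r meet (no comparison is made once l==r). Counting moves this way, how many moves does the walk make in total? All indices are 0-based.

9 moves

l=0 r=12: -9+31=22 <48, l++
l=1 r=12: -7+31=24 <48, l++
l=2 r=12: -1+31=30 <48, l++
l=3 r=12: 1+31=32 <48, l++
l=4 r=12: 5+31=36 <48, l++
l=5 r=12: 6+31=37 <48, l++
l=6 r=12: 12+31=43 <48, l++
l=7 r=12: 15+31=46 <48, l++
l=8 r=12: 17+31=48, found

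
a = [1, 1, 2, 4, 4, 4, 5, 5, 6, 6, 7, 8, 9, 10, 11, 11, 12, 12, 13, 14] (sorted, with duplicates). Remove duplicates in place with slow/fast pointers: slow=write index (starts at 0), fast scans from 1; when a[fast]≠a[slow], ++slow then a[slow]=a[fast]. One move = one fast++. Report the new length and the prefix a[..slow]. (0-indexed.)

(s=0,f=1) a[fast]=1=a[slow] dup → fast++
(s=0,f=2) a[fast]=2≠a[slow]=1 write a[1]=2 → slow++,fast++
(s=1,f=3) a[fast]=4≠a[slow]=2 write a[2]=4 → slow++,fast++
(s=2,f=4) a[fast]=4=a[slow] dup → fast++
(s=2,f=5) a[fast]=4=a[slow] dup → fast++
(s=2,f=6) a[fast]=5≠a[slow]=4 write a[3]=5 → slow++,fast++
(s=3,f=7) a[fast]=5=a[slow] dup → fast++
(s=3,f=8) a[fast]=6≠a[slow]=5 write a[4]=6 → slow++,fast++
(s=4,f=9) a[fast]=6=a[slow] dup → fast++
(s=4,f=10) a[fast]=7≠a[slow]=6 write a[5]=7 → slow++,fast++
(s=5,f=11) a[fast]=8≠a[slow]=7 write a[6]=8 → slow++,fast++
(s=6,f=12) a[fast]=9≠a[slow]=8 write a[7]=9 → slow++,fast++
(s=7,f=13) a[fast]=10≠a[slow]=9 write a[8]=10 → slow++,fast++
(s=8,f=14) a[fast]=11≠a[slow]=10 write a[9]=11 → slow++,fast++
(s=9,f=15) a[fast]=11=a[slow] dup → fast++
(s=9,f=16) a[fast]=12≠a[slow]=11 write a[10]=12 → slow++,fast++
(s=10,f=17) a[fast]=12=a[slow] dup → fast++
(s=10,f=18) a[fast]=13≠a[slow]=12 write a[11]=13 → slow++,fast++
(s=11,f=19) a[fast]=14≠a[slow]=13 write a[12]=14 → slow++,fast++

length 13; prefix = [1, 2, 4, 5, 6, 7, 8, 9, 10, 11, 12, 13, 14]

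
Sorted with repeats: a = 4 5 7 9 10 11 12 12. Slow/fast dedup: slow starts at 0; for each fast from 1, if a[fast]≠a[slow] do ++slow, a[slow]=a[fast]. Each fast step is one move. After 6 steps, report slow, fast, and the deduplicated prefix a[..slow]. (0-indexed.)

slow=6, fast=7, prefix=[4, 5, 7, 9, 10, 11, 12]

slow=0 fast=1: a[fast]=5≠a[slow]=4 write a[1]=5, slow++,fast++
slow=1 fast=2: a[fast]=7≠a[slow]=5 write a[2]=7, slow++,fast++
slow=2 fast=3: a[fast]=9≠a[slow]=7 write a[3]=9, slow++,fast++
slow=3 fast=4: a[fast]=10≠a[slow]=9 write a[4]=10, slow++,fast++
slow=4 fast=5: a[fast]=11≠a[slow]=10 write a[5]=11, slow++,fast++
slow=5 fast=6: a[fast]=12≠a[slow]=11 write a[6]=12, slow++,fast++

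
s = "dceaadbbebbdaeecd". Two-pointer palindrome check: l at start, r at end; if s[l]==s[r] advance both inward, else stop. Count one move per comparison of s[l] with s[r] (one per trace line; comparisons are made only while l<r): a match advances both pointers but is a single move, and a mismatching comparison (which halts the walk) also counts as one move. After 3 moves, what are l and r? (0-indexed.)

l=3, r=13

l=0 r=16: 'd'=='d', l++,r--
l=1 r=15: 'c'=='c', l++,r--
l=2 r=14: 'e'=='e', l++,r--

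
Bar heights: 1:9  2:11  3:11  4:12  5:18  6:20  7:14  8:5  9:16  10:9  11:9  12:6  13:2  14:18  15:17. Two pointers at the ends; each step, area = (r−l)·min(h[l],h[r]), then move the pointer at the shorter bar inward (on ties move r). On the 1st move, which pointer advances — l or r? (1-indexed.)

l

l=1 r=15: min(9,17)*14=126 best=126 *, l++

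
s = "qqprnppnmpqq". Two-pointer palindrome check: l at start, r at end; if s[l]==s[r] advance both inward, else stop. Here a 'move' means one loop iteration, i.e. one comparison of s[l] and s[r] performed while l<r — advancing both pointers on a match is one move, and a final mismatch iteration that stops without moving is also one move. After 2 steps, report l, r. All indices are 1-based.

[1,12] 'q'=='q' → l++,r--
[2,11] 'q'=='q' → l++,r--

l=3, r=10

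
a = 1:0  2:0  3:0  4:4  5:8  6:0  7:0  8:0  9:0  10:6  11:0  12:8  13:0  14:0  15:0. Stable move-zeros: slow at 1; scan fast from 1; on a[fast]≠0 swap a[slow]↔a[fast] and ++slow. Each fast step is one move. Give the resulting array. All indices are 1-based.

slow=1 fast=1: a[fast]=0, fast++
slow=1 fast=2: a[fast]=0, fast++
slow=1 fast=3: a[fast]=0, fast++
slow=1 fast=4: a[fast]=4≠0 swap→a[1]=4, slow++,fast++
slow=2 fast=5: a[fast]=8≠0 swap→a[2]=8, slow++,fast++
slow=3 fast=6: a[fast]=0, fast++
slow=3 fast=7: a[fast]=0, fast++
slow=3 fast=8: a[fast]=0, fast++
slow=3 fast=9: a[fast]=0, fast++
slow=3 fast=10: a[fast]=6≠0 swap→a[3]=6, slow++,fast++
slow=4 fast=11: a[fast]=0, fast++
slow=4 fast=12: a[fast]=8≠0 swap→a[4]=8, slow++,fast++
slow=5 fast=13: a[fast]=0, fast++
slow=5 fast=14: a[fast]=0, fast++
slow=5 fast=15: a[fast]=0, fast++

[4, 8, 6, 8, 0, 0, 0, 0, 0, 0, 0, 0, 0, 0, 0]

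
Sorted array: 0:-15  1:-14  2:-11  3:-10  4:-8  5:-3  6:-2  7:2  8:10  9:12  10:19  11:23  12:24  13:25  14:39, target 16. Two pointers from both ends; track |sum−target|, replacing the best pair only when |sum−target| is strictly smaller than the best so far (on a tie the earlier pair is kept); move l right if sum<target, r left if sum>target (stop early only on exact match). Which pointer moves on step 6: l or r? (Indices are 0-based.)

[0,14] -15+39=24 d=8 * → r--
[0,13] -15+25=10 d=6 * → l++
[1,13] -14+25=11 d=5 * → l++
[2,13] -11+25=14 d=2 * → l++
[3,13] -10+25=15 d=1 * → l++
[4,13] -8+25=17 d=1 → r--

r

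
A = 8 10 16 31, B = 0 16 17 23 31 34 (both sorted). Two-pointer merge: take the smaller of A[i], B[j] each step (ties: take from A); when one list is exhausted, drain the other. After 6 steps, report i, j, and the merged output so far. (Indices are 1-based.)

[i=1,j=1] A[i]=8>B[j]=0 take 0 → j++
[i=1,j=2] A[i]=8<=B[j]=16 take 8 → i++
[i=2,j=2] A[i]=10<=B[j]=16 take 10 → i++
[i=3,j=2] A[i]=16<=B[j]=16 take 16 → i++
[i=4,j=2] A[i]=31>B[j]=16 take 16 → j++
[i=4,j=3] A[i]=31>B[j]=17 take 17 → j++

i=4, j=4, merged so far=[0, 8, 10, 16, 16, 17]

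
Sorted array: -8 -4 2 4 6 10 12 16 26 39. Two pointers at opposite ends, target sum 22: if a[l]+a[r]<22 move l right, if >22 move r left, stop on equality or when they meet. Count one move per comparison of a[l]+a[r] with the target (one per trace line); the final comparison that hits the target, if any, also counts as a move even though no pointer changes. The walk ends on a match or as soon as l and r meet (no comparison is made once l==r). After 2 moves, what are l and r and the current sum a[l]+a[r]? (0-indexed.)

l=1, r=8, sum=22

[0,9] -8+39=31 >22 → r--
[0,8] -8+26=18 <22 → l++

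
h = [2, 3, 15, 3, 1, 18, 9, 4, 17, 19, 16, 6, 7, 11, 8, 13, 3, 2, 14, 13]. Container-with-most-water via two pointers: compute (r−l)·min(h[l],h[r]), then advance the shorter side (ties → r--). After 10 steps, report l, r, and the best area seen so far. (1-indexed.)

[1,20] min(2,13)*19=38 best=38 * → l++
[2,20] min(3,13)*18=54 best=54 * → l++
[3,20] min(15,13)*17=221 best=221 * → r--
[3,19] min(15,14)*16=224 best=224 * → r--
[3,18] min(15,2)*15=30 best=224 → r--
[3,17] min(15,3)*14=42 best=224 → r--
[3,16] min(15,13)*13=169 best=224 → r--
[3,15] min(15,8)*12=96 best=224 → r--
[3,14] min(15,11)*11=121 best=224 → r--
[3,13] min(15,7)*10=70 best=224 → r--

l=3, r=12, best area=224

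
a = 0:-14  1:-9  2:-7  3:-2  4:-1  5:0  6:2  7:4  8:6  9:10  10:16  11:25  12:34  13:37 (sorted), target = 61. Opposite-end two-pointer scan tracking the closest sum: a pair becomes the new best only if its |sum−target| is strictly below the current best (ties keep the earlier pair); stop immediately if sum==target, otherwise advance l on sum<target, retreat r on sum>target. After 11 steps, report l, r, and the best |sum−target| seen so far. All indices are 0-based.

[0,13] -14+37=23 d=38 * → l++
[1,13] -9+37=28 d=33 * → l++
[2,13] -7+37=30 d=31 * → l++
[3,13] -2+37=35 d=26 * → l++
[4,13] -1+37=36 d=25 * → l++
[5,13] 0+37=37 d=24 * → l++
[6,13] 2+37=39 d=22 * → l++
[7,13] 4+37=41 d=20 * → l++
[8,13] 6+37=43 d=18 * → l++
[9,13] 10+37=47 d=14 * → l++
[10,13] 16+37=53 d=8 * → l++

l=11, r=13, best |Δ|=8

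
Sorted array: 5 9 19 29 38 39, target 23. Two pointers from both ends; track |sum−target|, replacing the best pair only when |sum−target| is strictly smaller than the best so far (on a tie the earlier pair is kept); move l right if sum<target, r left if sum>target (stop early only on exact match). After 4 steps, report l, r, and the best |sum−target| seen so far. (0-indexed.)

l=0, r=1, best |Δ|=1

[0,5] 5+39=44 d=21 * → r--
[0,4] 5+38=43 d=20 * → r--
[0,3] 5+29=34 d=11 * → r--
[0,2] 5+19=24 d=1 * → r--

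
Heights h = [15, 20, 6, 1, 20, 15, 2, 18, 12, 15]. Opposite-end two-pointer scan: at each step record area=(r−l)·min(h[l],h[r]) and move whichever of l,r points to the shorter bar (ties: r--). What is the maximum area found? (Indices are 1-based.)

l=1 r=10: min(15,15)*9=135 best=135 *, r--
l=1 r=9: min(15,12)*8=96 best=135, r--
l=1 r=8: min(15,18)*7=105 best=135, l++
l=2 r=8: min(20,18)*6=108 best=135, r--
l=2 r=7: min(20,2)*5=10 best=135, r--
l=2 r=6: min(20,15)*4=60 best=135, r--
l=2 r=5: min(20,20)*3=60 best=135, r--
l=2 r=4: min(20,1)*2=2 best=135, r--
l=2 r=3: min(20,6)*1=6 best=135, r--

max area = 135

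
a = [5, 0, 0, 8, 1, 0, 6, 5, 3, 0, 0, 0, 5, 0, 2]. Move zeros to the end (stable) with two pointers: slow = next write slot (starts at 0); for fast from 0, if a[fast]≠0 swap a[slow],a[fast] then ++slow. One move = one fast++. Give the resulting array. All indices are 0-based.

[5, 8, 1, 6, 5, 3, 5, 2, 0, 0, 0, 0, 0, 0, 0]

slow=0 fast=0: a[fast]=5≠0 swap→a[0]=5, slow++,fast++
slow=1 fast=1: a[fast]=0, fast++
slow=1 fast=2: a[fast]=0, fast++
slow=1 fast=3: a[fast]=8≠0 swap→a[1]=8, slow++,fast++
slow=2 fast=4: a[fast]=1≠0 swap→a[2]=1, slow++,fast++
slow=3 fast=5: a[fast]=0, fast++
slow=3 fast=6: a[fast]=6≠0 swap→a[3]=6, slow++,fast++
slow=4 fast=7: a[fast]=5≠0 swap→a[4]=5, slow++,fast++
slow=5 fast=8: a[fast]=3≠0 swap→a[5]=3, slow++,fast++
slow=6 fast=9: a[fast]=0, fast++
slow=6 fast=10: a[fast]=0, fast++
slow=6 fast=11: a[fast]=0, fast++
slow=6 fast=12: a[fast]=5≠0 swap→a[6]=5, slow++,fast++
slow=7 fast=13: a[fast]=0, fast++
slow=7 fast=14: a[fast]=2≠0 swap→a[7]=2, slow++,fast++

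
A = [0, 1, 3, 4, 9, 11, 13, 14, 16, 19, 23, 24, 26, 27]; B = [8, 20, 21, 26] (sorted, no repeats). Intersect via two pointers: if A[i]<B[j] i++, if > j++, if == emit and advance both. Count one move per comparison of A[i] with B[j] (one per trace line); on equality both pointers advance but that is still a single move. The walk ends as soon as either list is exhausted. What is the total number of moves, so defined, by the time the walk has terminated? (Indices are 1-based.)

16 moves

[i=1,j=1] 0<8 → i++
[i=2,j=1] 1<8 → i++
[i=3,j=1] 3<8 → i++
[i=4,j=1] 4<8 → i++
[i=5,j=1] 9>8 → j++
[i=5,j=2] 9<20 → i++
[i=6,j=2] 11<20 → i++
[i=7,j=2] 13<20 → i++
[i=8,j=2] 14<20 → i++
[i=9,j=2] 16<20 → i++
[i=10,j=2] 19<20 → i++
[i=11,j=2] 23>20 → j++
[i=11,j=3] 23>21 → j++
[i=11,j=4] 23<26 → i++
[i=12,j=4] 24<26 → i++
[i=13,j=4] 26==26 emit → i++,j++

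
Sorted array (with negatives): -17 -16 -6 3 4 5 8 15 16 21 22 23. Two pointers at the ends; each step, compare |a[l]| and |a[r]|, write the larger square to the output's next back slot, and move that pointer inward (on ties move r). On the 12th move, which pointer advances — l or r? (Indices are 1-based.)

l=1 r=12: |-17|<=|23| out[12]=529, r--
l=1 r=11: |-17|<=|22| out[11]=484, r--
l=1 r=10: |-17|<=|21| out[10]=441, r--
l=1 r=9: |-17|>|16| out[9]=289, l++
l=2 r=9: |-16|<=|16| out[8]=256, r--
l=2 r=8: |-16|>|15| out[7]=256, l++
l=3 r=8: |-6|<=|15| out[6]=225, r--
l=3 r=7: |-6|<=|8| out[5]=64, r--
l=3 r=6: |-6|>|5| out[4]=36, l++
l=4 r=6: |3|<=|5| out[3]=25, r--
l=4 r=5: |3|<=|4| out[2]=16, r--
l=4 r=4: |3|<=|3| out[1]=9, r--

r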